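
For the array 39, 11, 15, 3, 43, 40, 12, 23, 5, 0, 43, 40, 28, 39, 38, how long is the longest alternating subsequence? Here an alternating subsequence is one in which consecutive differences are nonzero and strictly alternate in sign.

A longest alternating subsequence is 39, 11, 15, 3, 43, 12, 23, 5, 43, 28, 39, 38 (positions 1,2,3,4,5,7,8,9,11,13,14,15); its 11 consecutive differences strictly alternate in sign, and length 12 is optimal.

12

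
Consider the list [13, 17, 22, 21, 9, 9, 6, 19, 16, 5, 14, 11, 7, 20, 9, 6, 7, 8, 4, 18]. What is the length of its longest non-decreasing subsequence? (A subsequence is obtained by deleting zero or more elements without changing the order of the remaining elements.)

One longest non-decreasing subsequence is 6, 7, 7, 8, 18 (positions 7,13,17,18,20), of length 5; no longer one exists.

5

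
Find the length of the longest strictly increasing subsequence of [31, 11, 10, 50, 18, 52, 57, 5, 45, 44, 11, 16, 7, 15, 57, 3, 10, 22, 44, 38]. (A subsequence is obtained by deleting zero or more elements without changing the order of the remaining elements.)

Let dp[i] be the longest increasing subsequence ending at position i. Then dp = [1, 1, 1, 2, 2, 3, 4, 1, 3, 3, 2, 3, 2, 3, 4, 1, 3, 4, 5, 5].
The maximum is 5; one witness is 10, 11, 16, 22, 44 at positions 3,11,12,18,19.

5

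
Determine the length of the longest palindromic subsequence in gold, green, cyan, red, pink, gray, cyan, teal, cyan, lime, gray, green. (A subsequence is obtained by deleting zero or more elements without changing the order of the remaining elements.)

One longest palindromic subsequence is green gray cyan teal cyan gray green (positions 2,6,7,8,9,11,12); it reads the same forward and backward, and the interval DP gives dp[1][12] = 7.

7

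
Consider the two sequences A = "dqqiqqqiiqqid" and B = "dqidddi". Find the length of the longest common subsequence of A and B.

4

A longest common subsequence is dqii (length 4); the LCS DP confirms no longer common subsequence exists.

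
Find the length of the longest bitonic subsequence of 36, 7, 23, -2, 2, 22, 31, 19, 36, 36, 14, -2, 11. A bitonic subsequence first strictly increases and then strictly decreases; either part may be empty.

7

Let inc[i] be the LIS ending at i and dec[i] the longest strictly decreasing subsequence starting at i. inc = [1, 1, 2, 1, 2, 3, 4, 3, 5, 5, 3, 1, 3], dec = [6, 3, 5, 1, 2, 4, 4, 3, 3, 3, 2, 1, 1].
max_i inc[i]+dec[i]−1 = 7, with one witness -2, 2, 22, 31, 19, 14, 11.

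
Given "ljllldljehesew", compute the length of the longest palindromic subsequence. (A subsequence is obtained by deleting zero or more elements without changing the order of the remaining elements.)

Using dp[i][j] = 2 + dp[i+1][j−1] if the ends match, else max(dp[i+1][j], dp[i][j−1]):
dp[1][14] = 6. A witness is jllllj at positions 2,3,4,5,7,8.

6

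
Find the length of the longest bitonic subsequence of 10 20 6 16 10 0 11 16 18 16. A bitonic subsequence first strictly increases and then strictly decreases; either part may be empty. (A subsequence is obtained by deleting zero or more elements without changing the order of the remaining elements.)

6

One longest bitonic subsequence is 6, 10, 11, 16, 18, 16 (positions 3,5,7,8,9,10): it rises to 18 then falls. Length 6 is optimal.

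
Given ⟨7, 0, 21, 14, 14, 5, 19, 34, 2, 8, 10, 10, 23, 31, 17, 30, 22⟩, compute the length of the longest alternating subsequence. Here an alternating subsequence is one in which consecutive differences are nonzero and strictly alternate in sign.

10

Track the best alternating length ending on an up-step vs a down-step at each position: up/down = 1/1, 1/2, 3/1, 3/4, 3/4, 3/4, 5/4, 5/1, 3/6, 7/6, 7/6, 7/6, 7/6, 7/6, 7/8, 9/8, 9/10.
The maximum over both is 10; one such subsequence is 7, 0, 21, 14, 19, 2, 23, 17, 30, 22.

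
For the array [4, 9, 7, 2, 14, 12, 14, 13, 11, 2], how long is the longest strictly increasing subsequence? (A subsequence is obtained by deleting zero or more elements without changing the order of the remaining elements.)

Let dp[i] be the longest increasing subsequence ending at position i. Then dp = [1, 2, 2, 1, 3, 3, 4, 4, 3, 1].
The maximum is 4; one witness is 4, 9, 12, 14 at positions 1,2,6,7.

4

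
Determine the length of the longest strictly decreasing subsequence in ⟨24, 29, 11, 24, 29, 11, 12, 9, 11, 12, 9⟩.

One longest decreasing subsequence is 29, 24, 12, 11, 9 (positions 2,4,7,9,11), of length 5; no longer one exists.

5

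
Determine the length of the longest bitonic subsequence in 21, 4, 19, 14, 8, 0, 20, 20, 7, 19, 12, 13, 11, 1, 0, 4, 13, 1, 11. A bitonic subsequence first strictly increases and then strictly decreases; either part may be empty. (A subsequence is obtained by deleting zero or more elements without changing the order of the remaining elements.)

8

One longest bitonic subsequence is 4, 19, 20, 19, 13, 11, 4, 1 (positions 2,3,7,10,12,13,16,18): it rises to 20 then falls. Length 8 is optimal.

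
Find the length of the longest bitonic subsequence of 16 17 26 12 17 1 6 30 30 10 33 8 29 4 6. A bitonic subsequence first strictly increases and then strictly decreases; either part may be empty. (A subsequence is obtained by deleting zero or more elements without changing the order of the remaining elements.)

7

Let inc[i] be the LIS ending at i and dec[i] the longest strictly decreasing subsequence starting at i. inc = [1, 2, 3, 1, 2, 1, 2, 4, 4, 3, 5, 3, 4, 2, 3], dec = [5, 5, 5, 4, 4, 1, 2, 4, 4, 3, 3, 2, 2, 1, 1].
max_i inc[i]+dec[i]−1 = 7, with one witness 16, 17, 26, 17, 10, 8, 6.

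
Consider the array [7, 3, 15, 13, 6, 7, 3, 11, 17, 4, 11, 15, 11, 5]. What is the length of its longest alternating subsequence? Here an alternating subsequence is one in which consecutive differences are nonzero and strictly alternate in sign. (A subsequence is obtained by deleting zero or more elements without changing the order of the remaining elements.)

Track the best alternating length ending on an up-step vs a down-step at each position: up/down = 1/1, 1/2, 3/1, 3/4, 3/4, 5/4, 1/6, 7/4, 7/1, 7/8, 9/8, 9/8, 9/10, 9/10.
The maximum over both is 10; one such subsequence is 7, 3, 15, 6, 7, 3, 11, 4, 15, 11.

10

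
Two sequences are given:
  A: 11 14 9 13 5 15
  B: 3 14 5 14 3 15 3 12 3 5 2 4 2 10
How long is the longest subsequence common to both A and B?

A longest common subsequence is 14, 5, 15 (length 3); the LCS DP confirms no longer common subsequence exists.

3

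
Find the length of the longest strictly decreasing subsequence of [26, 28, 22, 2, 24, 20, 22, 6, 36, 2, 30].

Scanning left to right, the best length ending at each element is: 26→1, 28→1, 22→2, 2→3, 24→2, 20→3, 22→3, 6→4, 36→1, 2→5, 30→2.
So the longest decreasing subsequence has length 5, e.g. 26, 22, 20, 6, 2.

5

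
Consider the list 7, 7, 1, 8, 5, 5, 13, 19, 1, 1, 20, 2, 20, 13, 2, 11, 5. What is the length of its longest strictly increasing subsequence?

5

One longest increasing subsequence is 7, 8, 13, 19, 20 (positions 1,4,7,8,11), of length 5; no longer one exists.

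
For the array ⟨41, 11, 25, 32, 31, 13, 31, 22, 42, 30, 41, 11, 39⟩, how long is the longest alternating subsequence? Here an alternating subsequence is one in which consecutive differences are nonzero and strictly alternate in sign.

11

Track the best alternating length ending on an up-step vs a down-step at each position: up/down = 1/1, 1/2, 3/2, 3/2, 3/4, 3/4, 5/4, 5/6, 7/1, 7/8, 9/8, 1/10, 11/10.
The maximum over both is 11; one such subsequence is 41, 11, 25, 13, 31, 22, 42, 30, 41, 11, 39.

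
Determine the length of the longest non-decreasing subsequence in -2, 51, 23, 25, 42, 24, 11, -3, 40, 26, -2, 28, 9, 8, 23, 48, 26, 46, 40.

6

One longest non-decreasing subsequence is -2, 23, 25, 26, 28, 48 (positions 1,3,4,10,12,16), of length 6; no longer one exists.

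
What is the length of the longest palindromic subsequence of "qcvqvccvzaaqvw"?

8

Using dp[i][j] = 2 + dp[i+1][j−1] if the ends match, else max(dp[i+1][j], dp[i][j−1]):
dp[1][14] = 8. A witness is vqvccvqv at positions 3,4,5,6,7,8,12,13.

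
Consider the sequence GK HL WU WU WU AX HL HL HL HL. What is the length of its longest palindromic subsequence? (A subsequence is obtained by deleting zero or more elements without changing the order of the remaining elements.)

Using dp[i][j] = 2 + dp[i+1][j−1] if the ends match, else max(dp[i+1][j], dp[i][j−1]):
dp[1][10] = 5. A witness is HL HL HL HL HL at positions 2,7,8,9,10.

5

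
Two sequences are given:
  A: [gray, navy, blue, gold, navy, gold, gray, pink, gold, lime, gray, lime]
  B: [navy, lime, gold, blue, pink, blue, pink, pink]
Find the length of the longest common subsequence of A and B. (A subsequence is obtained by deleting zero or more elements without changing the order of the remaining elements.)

3

A longest common subsequence is navy, blue, pink (length 3); the LCS DP confirms no longer common subsequence exists.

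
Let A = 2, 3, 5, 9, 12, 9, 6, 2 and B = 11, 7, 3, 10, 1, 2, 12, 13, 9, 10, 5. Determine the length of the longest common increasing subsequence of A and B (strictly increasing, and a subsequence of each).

A longest common strictly increasing subsequence is 3, 12 (length 2); it appears in order in both A and B, and no longer such subsequence exists.

2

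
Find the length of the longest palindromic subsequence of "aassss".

Using dp[i][j] = 2 + dp[i+1][j−1] if the ends match, else max(dp[i+1][j], dp[i][j−1]):
dp[1][6] = 4. A witness is ssss at positions 3,4,5,6.

4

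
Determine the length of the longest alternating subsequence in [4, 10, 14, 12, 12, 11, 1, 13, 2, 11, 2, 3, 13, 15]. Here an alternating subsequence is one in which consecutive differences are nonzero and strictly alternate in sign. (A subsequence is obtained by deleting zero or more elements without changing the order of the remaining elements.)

8

A longest alternating subsequence is 4, 14, 12, 13, 2, 11, 2, 3 (positions 1,3,4,8,9,10,11,12); its 7 consecutive differences strictly alternate in sign, and length 8 is optimal.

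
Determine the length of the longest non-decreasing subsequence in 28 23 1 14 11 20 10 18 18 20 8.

5

Scanning left to right, the best length ending at each element is: 28→1, 23→1, 1→1, 14→2, 11→2, 20→3, 10→2, 18→3, 18→4, 20→5, 8→2.
So the longest non-decreasing subsequence has length 5, e.g. 1, 14, 18, 18, 20.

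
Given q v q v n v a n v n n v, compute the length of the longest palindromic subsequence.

7

Using dp[i][j] = 2 + dp[i+1][j−1] if the ends match, else max(dp[i+1][j], dp[i][j−1]):
dp[1][12] = 7. A witness is vnnvnnv at positions 2,5,8,9,10,11,12.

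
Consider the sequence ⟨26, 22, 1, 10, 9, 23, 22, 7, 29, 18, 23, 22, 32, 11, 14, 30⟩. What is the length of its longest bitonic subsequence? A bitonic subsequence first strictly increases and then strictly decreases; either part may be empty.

7

Let inc[i] be the LIS ending at i and dec[i] the longest strictly decreasing subsequence starting at i. inc = [1, 1, 1, 2, 2, 3, 3, 2, 4, 3, 4, 4, 5, 3, 4, 5], dec = [5, 4, 1, 3, 2, 4, 3, 1, 4, 2, 3, 2, 2, 1, 1, 1].
max_i inc[i]+dec[i]−1 = 7, with one witness 1, 10, 23, 29, 23, 22, 14.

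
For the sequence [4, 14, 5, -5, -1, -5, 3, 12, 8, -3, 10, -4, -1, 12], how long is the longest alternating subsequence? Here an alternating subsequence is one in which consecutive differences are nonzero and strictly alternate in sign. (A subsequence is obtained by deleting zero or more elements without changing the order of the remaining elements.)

A longest alternating subsequence is 4, 14, -5, -1, -5, 12, 8, 10, -4, -1 (positions 1,2,4,5,6,8,9,11,12,13); its 9 consecutive differences strictly alternate in sign, and length 10 is optimal.

10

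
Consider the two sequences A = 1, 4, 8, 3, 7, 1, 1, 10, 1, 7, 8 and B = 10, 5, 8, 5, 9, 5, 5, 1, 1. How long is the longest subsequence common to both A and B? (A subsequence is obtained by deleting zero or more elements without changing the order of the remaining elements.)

A longest common subsequence is 8, 1, 1 (length 3); the LCS DP confirms no longer common subsequence exists.

3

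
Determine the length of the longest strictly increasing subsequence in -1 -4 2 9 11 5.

4

Let dp[i] be the longest increasing subsequence ending at position i. Then dp = [1, 1, 2, 3, 4, 3].
The maximum is 4; one witness is -1, 2, 9, 11 at positions 1,3,4,5.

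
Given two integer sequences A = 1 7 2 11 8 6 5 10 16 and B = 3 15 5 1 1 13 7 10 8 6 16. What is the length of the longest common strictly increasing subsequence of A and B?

4

For each value that appears in both, track the longest common increasing run ending there.
The best achievable length is 4; one witness is 1, 7, 10, 16 (A-positions 1,2,8,9, B-positions 4,7,8,11).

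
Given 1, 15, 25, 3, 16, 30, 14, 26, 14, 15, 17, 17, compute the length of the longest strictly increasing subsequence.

5

Scanning left to right, the best length ending at each element is: 1→1, 15→2, 25→3, 3→2, 16→3, 30→4, 14→3, 26→4, 14→3, 15→4, 17→5, 17→5.
So the longest increasing subsequence has length 5, e.g. 1, 3, 14, 15, 17.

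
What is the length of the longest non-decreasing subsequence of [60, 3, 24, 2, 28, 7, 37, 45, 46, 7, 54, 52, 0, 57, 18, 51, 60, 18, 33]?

9

One longest non-decreasing subsequence is 3, 24, 28, 37, 45, 46, 54, 57, 60 (positions 2,3,5,7,8,9,11,14,17), of length 9; no longer one exists.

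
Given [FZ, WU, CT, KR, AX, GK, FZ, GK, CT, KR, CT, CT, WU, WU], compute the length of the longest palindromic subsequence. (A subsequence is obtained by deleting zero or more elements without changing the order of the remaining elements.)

9

Using dp[i][j] = 2 + dp[i+1][j−1] if the ends match, else max(dp[i+1][j], dp[i][j−1]):
dp[1][14] = 9. A witness is WU CT KR GK FZ GK KR CT WU at positions 2,3,4,6,7,8,10,12,14.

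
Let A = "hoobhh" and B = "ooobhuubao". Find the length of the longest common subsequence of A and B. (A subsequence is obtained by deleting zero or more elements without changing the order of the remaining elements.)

A longest common subsequence is oobh (length 4); the LCS DP confirms no longer common subsequence exists.

4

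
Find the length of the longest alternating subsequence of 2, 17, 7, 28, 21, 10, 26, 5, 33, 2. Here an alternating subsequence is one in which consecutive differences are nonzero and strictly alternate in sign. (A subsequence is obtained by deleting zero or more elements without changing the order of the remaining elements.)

A longest alternating subsequence is 2, 17, 7, 28, 21, 26, 5, 33, 2 (positions 1,2,3,4,5,7,8,9,10); its 8 consecutive differences strictly alternate in sign, and length 9 is optimal.

9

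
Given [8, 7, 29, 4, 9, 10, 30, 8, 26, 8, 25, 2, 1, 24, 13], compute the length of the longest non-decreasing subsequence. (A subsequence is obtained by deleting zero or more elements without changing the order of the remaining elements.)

Scanning left to right, the best length ending at each element is: 8→1, 7→1, 29→2, 4→1, 9→2, 10→3, 30→4, 8→2, 26→4, 8→3, 25→4, 2→1, 1→1, 24→4, 13→4.
So the longest non-decreasing subsequence has length 4, e.g. 8, 9, 10, 30.

4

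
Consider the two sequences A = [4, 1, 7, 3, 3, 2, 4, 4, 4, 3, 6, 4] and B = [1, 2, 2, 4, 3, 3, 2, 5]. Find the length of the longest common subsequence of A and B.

4

A longest common subsequence is 4, 3, 3, 2 (length 4); the LCS DP confirms no longer common subsequence exists.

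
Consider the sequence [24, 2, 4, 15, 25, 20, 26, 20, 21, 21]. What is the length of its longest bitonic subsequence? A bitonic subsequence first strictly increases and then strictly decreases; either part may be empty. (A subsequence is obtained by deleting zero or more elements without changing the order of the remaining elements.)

6

Let inc[i] be the LIS ending at i and dec[i] the longest strictly decreasing subsequence starting at i. inc = [1, 1, 2, 3, 4, 4, 5, 4, 5, 5], dec = [2, 1, 1, 1, 2, 1, 2, 1, 1, 1].
max_i inc[i]+dec[i]−1 = 6, with one witness 2, 4, 15, 25, 26, 21.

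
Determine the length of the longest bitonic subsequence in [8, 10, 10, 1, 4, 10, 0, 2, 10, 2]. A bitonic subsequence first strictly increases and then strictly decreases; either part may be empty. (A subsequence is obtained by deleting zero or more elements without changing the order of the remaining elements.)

4

Let inc[i] be the LIS ending at i and dec[i] the longest strictly decreasing subsequence starting at i. inc = [1, 2, 2, 1, 2, 3, 1, 2, 3, 2], dec = [3, 3, 3, 2, 2, 2, 1, 1, 2, 1].
max_i inc[i]+dec[i]−1 = 4, with one witness 8, 10, 4, 2.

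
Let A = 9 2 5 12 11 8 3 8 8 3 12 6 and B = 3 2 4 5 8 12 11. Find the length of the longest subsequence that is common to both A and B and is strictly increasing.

4

A longest common strictly increasing subsequence is 2, 5, 8, 12 (length 4); it appears in order in both A and B, and no longer such subsequence exists.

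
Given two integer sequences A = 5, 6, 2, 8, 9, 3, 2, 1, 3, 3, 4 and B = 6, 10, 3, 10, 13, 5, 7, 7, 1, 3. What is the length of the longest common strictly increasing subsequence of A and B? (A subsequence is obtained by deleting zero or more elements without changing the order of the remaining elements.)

2

For each value that appears in both, track the longest common increasing run ending there.
The best achievable length is 2; one witness is 1, 3 (A-positions 8,9, B-positions 9,10).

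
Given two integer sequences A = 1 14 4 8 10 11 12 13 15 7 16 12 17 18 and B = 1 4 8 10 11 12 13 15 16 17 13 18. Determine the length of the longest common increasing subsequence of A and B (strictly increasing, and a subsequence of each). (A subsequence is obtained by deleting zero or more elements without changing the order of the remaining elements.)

11

A longest common strictly increasing subsequence is 1, 4, 8, 10, 11, 12, 13, 15, 16, 17, 18 (length 11); it appears in order in both A and B, and no longer such subsequence exists.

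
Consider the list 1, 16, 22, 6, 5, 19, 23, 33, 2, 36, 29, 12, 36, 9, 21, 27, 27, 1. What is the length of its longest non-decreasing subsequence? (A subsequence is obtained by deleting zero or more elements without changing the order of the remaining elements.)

7

One longest non-decreasing subsequence is 1, 16, 22, 23, 33, 36, 36 (positions 1,2,3,7,8,10,13), of length 7; no longer one exists.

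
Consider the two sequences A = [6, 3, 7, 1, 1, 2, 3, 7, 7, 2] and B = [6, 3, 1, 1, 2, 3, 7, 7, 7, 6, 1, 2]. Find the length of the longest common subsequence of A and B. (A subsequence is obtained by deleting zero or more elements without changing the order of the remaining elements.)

A longest common subsequence is 6, 3, 1, 1, 2, 3, 7, 7, 2 (length 9); the LCS DP confirms no longer common subsequence exists.

9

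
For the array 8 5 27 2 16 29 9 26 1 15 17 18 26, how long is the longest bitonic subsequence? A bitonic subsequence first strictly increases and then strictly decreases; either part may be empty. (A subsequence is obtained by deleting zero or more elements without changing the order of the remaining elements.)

Let inc[i] be the LIS ending at i and dec[i] the longest strictly decreasing subsequence starting at i. inc = [1, 1, 2, 1, 2, 3, 2, 3, 1, 3, 4, 5, 6], dec = [4, 3, 4, 2, 3, 3, 2, 2, 1, 1, 1, 1, 1].
max_i inc[i]+dec[i]−1 = 6, with one witness 8, 9, 15, 17, 18, 26.

6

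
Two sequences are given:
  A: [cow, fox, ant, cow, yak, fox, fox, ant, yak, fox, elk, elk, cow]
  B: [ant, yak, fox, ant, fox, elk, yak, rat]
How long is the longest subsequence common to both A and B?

Backtracking the LCS table gives one alignment: ant (A3,B1) → yak (A5,B2) → fox (A7,B3) → ant (A8,B4) → fox (A10,B5) → elk (A11,B6).
So the longest common subsequence has length 6.

6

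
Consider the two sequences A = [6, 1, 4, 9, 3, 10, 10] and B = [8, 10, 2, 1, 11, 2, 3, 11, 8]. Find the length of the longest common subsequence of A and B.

Backtracking the LCS table gives one alignment: 1 (A2,B4) → 3 (A5,B7).
So the longest common subsequence has length 2.

2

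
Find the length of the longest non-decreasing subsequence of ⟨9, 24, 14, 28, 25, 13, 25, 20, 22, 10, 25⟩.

Scanning left to right, the best length ending at each element is: 9→1, 24→2, 14→2, 28→3, 25→3, 13→2, 25→4, 20→3, 22→4, 10→2, 25→5.
So the longest non-decreasing subsequence has length 5, e.g. 9, 24, 25, 25, 25.

5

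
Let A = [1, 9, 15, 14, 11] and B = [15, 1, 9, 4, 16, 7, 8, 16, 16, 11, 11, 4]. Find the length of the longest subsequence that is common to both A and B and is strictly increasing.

For each value that appears in both, track the longest common increasing run ending there.
The best achievable length is 3; one witness is 1, 9, 11 (A-positions 1,2,5, B-positions 2,3,10).

3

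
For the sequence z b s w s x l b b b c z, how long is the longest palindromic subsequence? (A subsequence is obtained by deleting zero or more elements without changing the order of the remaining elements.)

7

One longest palindromic subsequence is zbswsbz (positions 1,2,3,4,5,10,12); it reads the same forward and backward, and the interval DP gives dp[1][12] = 7.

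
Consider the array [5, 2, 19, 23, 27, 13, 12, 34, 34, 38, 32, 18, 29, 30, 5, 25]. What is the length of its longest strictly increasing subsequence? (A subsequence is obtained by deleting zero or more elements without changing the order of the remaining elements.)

Scanning left to right, the best length ending at each element is: 5→1, 2→1, 19→2, 23→3, 27→4, 13→2, 12→2, 34→5, 34→5, 38→6, 32→5, 18→3, 29→5, 30→6, 5→2, 25→4.
So the longest increasing subsequence has length 6, e.g. 5, 19, 23, 27, 34, 38.

6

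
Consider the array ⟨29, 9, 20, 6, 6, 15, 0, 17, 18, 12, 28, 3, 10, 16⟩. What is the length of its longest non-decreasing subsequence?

Scanning left to right, the best length ending at each element is: 29→1, 9→1, 20→2, 6→1, 6→2, 15→3, 0→1, 17→4, 18→5, 12→3, 28→6, 3→2, 10→3, 16→4.
So the longest non-decreasing subsequence has length 6, e.g. 6, 6, 15, 17, 18, 28.

6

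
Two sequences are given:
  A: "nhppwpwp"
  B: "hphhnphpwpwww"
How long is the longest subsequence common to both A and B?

6

A longest common subsequence is nhppww (length 6); the LCS DP confirms no longer common subsequence exists.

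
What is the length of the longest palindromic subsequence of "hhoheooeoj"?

6

One longest palindromic subsequence is oeooeo (positions 3,5,6,7,8,9); it reads the same forward and backward, and the interval DP gives dp[1][10] = 6.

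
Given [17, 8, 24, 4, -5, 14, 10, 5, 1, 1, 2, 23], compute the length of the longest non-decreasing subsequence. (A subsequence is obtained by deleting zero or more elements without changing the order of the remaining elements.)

Scanning left to right, the best length ending at each element is: 17→1, 8→1, 24→2, 4→1, -5→1, 14→2, 10→2, 5→2, 1→2, 1→3, 2→4, 23→5.
So the longest non-decreasing subsequence has length 5, e.g. -5, 1, 1, 2, 23.

5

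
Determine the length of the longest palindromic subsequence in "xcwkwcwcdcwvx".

One longest palindromic subsequence is xwcdcwx (positions 1,7,8,9,10,11,13); it reads the same forward and backward, and the interval DP gives dp[1][13] = 7.

7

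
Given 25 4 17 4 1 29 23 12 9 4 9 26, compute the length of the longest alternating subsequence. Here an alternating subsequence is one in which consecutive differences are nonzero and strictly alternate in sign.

7

Track the best alternating length ending on an up-step vs a down-step at each position: up/down = 1/1, 1/2, 3/2, 1/4, 1/4, 5/1, 5/6, 5/6, 5/6, 5/6, 7/6, 7/6.
The maximum over both is 7; one such subsequence is 25, 4, 17, 4, 29, 4, 9.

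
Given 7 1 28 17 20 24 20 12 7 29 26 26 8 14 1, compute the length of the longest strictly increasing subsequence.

5

Scanning left to right, the best length ending at each element is: 7→1, 1→1, 28→2, 17→2, 20→3, 24→4, 20→3, 12→2, 7→2, 29→5, 26→5, 26→5, 8→3, 14→4, 1→1.
So the longest increasing subsequence has length 5, e.g. 7, 17, 20, 24, 29.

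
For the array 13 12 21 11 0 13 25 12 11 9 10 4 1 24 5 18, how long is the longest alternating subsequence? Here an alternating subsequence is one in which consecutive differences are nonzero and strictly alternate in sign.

11

A longest alternating subsequence is 13, 12, 21, 11, 13, 9, 10, 4, 24, 5, 18 (positions 1,2,3,4,6,10,11,12,14,15,16); its 10 consecutive differences strictly alternate in sign, and length 11 is optimal.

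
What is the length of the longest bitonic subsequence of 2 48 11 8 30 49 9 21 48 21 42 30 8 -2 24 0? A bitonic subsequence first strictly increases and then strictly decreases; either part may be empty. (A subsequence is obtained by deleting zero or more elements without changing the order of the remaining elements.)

One longest bitonic subsequence is 2, 11, 30, 49, 48, 42, 30, 24, 0 (positions 1,3,5,6,9,11,12,15,16): it rises to 49 then falls. Length 9 is optimal.

9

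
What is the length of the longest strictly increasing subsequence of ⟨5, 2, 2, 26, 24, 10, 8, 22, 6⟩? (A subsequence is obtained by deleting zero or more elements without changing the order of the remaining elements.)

One longest increasing subsequence is 5, 10, 22 (positions 1,6,8), of length 3; no longer one exists.

3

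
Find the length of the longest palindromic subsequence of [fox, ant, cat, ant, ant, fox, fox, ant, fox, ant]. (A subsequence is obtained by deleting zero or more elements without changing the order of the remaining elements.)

6

One longest palindromic subsequence is ant ant fox fox ant ant (positions 2,5,6,7,8,10); it reads the same forward and backward, and the interval DP gives dp[1][10] = 6.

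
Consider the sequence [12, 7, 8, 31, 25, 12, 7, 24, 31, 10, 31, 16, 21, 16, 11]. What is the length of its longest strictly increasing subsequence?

Let dp[i] be the longest increasing subsequence ending at position i. Then dp = [1, 1, 2, 3, 3, 3, 1, 4, 5, 3, 5, 4, 5, 4, 4].
The maximum is 5; one witness is 7, 8, 12, 24, 31 at positions 2,3,6,8,9.

5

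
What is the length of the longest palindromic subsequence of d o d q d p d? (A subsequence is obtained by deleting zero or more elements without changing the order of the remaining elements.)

One longest palindromic subsequence is ddqdd (positions 1,3,4,5,7); it reads the same forward and backward, and the interval DP gives dp[1][7] = 5.

5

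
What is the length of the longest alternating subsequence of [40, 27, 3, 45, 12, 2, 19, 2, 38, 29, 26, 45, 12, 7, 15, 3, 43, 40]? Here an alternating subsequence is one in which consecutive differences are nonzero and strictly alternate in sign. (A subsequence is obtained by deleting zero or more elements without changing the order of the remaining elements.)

Track the best alternating length ending on an up-step vs a down-step at each position: up/down = 1/1, 1/2, 1/2, 3/1, 3/4, 1/4, 5/4, 1/6, 7/4, 7/8, 7/8, 9/1, 7/10, 7/10, 11/10, 7/12, 13/10, 13/14.
The maximum over both is 14; one such subsequence is 40, 27, 45, 12, 19, 2, 38, 29, 45, 12, 15, 3, 43, 40.

14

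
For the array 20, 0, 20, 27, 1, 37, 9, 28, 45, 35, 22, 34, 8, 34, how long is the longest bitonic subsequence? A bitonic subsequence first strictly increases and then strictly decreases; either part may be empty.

One longest bitonic subsequence is 0, 20, 27, 37, 45, 35, 34, 8 (positions 2,3,4,6,9,10,12,13): it rises to 45 then falls. Length 8 is optimal.

8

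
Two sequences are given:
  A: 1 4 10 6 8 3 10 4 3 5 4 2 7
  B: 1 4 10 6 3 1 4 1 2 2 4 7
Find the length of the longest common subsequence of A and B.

Backtracking the LCS table gives one alignment: 1 (A1,B1) → 4 (A2,B2) → 10 (A3,B3) → 6 (A4,B4) → 3 (A6,B5) → 4 (A8,B7) → 4 (A11,B11) → 7 (A13,B12).
So the longest common subsequence has length 8.

8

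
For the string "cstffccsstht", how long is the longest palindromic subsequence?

Using dp[i][j] = 2 + dp[i+1][j−1] if the ends match, else max(dp[i+1][j], dp[i][j−1]):
dp[1][12] = 4. A witness is tsst at positions 3,8,9,12.

4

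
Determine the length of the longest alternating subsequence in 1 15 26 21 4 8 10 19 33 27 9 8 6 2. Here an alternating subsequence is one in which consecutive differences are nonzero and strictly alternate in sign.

Track the best alternating length ending on an up-step vs a down-step at each position: up/down = 1/1, 2/1, 2/1, 2/3, 2/3, 4/3, 4/3, 4/3, 4/1, 4/5, 4/5, 4/5, 4/5, 2/5.
The maximum over both is 5; one such subsequence is 1, 26, 21, 33, 27.

5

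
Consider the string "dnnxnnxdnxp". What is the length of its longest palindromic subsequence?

One longest palindromic subsequence is dnnxnnd (positions 1,2,3,4,5,6,8); it reads the same forward and backward, and the interval DP gives dp[1][11] = 7.

7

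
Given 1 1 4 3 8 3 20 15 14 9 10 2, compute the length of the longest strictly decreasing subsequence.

Scanning left to right, the best length ending at each element is: 1→1, 1→1, 4→1, 3→2, 8→1, 3→2, 20→1, 15→2, 14→3, 9→4, 10→4, 2→5.
So the longest decreasing subsequence has length 5, e.g. 20, 15, 14, 9, 2.

5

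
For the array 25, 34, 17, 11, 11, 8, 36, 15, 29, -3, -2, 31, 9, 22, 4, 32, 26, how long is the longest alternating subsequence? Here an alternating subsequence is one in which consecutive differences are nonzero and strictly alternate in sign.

13

Track the best alternating length ending on an up-step vs a down-step at each position: up/down = 1/1, 2/1, 1/3, 1/3, 1/3, 1/3, 4/1, 4/5, 6/5, 1/7, 8/7, 8/5, 8/9, 10/9, 8/11, 12/5, 12/13.
The maximum over both is 13; one such subsequence is 25, 34, 17, 36, 15, 29, -3, 31, 9, 22, 4, 32, 26.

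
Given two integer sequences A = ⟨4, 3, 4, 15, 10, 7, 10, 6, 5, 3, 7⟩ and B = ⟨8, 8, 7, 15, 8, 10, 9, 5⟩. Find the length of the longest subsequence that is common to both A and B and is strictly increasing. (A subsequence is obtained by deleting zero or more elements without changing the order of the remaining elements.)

A longest common strictly increasing subsequence is 7, 10 (length 2); it appears in order in both A and B, and no longer such subsequence exists.

2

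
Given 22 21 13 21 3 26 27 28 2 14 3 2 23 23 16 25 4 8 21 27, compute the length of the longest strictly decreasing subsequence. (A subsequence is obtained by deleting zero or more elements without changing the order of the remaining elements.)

5

Scanning left to right, the best length ending at each element is: 22→1, 21→2, 13→3, 21→2, 3→4, 26→1, 27→1, 28→1, 2→5, 14→3, 3→4, 2→5, 23→2, 23→2, 16→3, 25→2, 4→4, 8→4, 21→3, 27→2.
So the longest decreasing subsequence has length 5, e.g. 22, 21, 13, 3, 2.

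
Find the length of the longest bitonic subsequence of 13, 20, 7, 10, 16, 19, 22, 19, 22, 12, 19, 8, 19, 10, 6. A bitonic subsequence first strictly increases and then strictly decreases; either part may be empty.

9

One longest bitonic subsequence is 7, 10, 16, 19, 22, 19, 12, 10, 6 (positions 3,4,5,6,7,8,10,14,15): it rises to 22 then falls. Length 9 is optimal.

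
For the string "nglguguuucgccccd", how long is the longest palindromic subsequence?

6

One longest palindromic subsequence is guuuug (positions 4,5,7,8,9,11); it reads the same forward and backward, and the interval DP gives dp[1][16] = 6.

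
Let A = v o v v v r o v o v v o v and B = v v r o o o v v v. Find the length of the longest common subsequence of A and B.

8

A longest common subsequence is vvroovvv (length 8); the LCS DP confirms no longer common subsequence exists.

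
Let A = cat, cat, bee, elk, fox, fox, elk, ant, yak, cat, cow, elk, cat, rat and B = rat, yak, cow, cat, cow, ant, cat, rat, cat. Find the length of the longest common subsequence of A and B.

A longest common subsequence is yak, cat, cow, cat, rat (length 5); the LCS DP confirms no longer common subsequence exists.

5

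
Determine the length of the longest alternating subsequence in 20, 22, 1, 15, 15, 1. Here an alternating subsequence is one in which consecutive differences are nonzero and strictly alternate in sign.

A longest alternating subsequence is 20, 22, 1, 15, 1 (positions 1,2,3,4,6); its 4 consecutive differences strictly alternate in sign, and length 5 is optimal.

5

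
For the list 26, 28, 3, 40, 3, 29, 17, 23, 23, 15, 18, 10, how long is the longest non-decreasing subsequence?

5

One longest non-decreasing subsequence is 3, 3, 17, 23, 23 (positions 3,5,7,8,9), of length 5; no longer one exists.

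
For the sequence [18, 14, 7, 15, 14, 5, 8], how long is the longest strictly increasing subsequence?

2

One longest increasing subsequence is 14, 15 (positions 2,4), of length 2; no longer one exists.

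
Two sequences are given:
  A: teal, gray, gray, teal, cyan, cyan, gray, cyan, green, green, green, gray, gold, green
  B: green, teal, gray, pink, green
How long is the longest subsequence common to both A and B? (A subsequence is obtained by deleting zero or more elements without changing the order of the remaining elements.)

3

A longest common subsequence is teal, gray, green (length 3); the LCS DP confirms no longer common subsequence exists.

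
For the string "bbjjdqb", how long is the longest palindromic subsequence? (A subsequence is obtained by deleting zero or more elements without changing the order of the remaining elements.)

4

One longest palindromic subsequence is bjjb (positions 1,3,4,7); it reads the same forward and backward, and the interval DP gives dp[1][7] = 4.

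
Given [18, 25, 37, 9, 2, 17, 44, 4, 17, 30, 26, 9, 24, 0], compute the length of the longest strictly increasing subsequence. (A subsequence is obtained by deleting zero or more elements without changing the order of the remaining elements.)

4

Let dp[i] be the longest increasing subsequence ending at position i. Then dp = [1, 2, 3, 1, 1, 2, 4, 2, 3, 4, 4, 3, 4, 1].
The maximum is 4; one witness is 18, 25, 37, 44 at positions 1,2,3,7.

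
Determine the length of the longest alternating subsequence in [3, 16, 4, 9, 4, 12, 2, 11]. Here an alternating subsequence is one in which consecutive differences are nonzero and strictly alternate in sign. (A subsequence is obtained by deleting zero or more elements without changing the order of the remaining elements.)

8

Track the best alternating length ending on an up-step vs a down-step at each position: up/down = 1/1, 2/1, 2/3, 4/3, 2/5, 6/3, 1/7, 8/7.
The maximum over both is 8; one such subsequence is 3, 16, 4, 9, 4, 12, 2, 11.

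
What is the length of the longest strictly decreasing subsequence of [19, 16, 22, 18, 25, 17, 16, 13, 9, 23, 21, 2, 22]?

One longest decreasing subsequence is 19, 18, 17, 16, 13, 9, 2 (positions 1,4,6,7,8,9,12), of length 7; no longer one exists.

7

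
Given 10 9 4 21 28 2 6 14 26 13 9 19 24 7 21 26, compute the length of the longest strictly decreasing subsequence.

Scanning left to right, the best length ending at each element is: 10→1, 9→2, 4→3, 21→1, 28→1, 2→4, 6→3, 14→2, 26→2, 13→3, 9→4, 19→3, 24→3, 7→5, 21→4, 26→2.
So the longest decreasing subsequence has length 5, e.g. 21, 14, 13, 9, 7.

5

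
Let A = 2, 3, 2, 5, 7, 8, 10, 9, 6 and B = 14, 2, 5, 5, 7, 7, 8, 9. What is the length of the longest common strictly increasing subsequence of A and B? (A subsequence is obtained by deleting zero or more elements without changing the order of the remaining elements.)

5

For each value that appears in both, track the longest common increasing run ending there.
The best achievable length is 5; one witness is 2, 5, 7, 8, 9 (A-positions 1,4,5,6,8, B-positions 2,3,5,7,8).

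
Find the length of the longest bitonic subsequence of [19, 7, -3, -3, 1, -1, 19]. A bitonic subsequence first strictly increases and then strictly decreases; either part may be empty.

One longest bitonic subsequence is 19, 7, 1, -1 (positions 1,2,5,6): it rises to 19 then falls. Length 4 is optimal.

4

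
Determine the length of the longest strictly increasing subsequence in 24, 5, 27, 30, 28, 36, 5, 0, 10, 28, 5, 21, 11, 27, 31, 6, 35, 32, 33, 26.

Let dp[i] be the longest increasing subsequence ending at position i. Then dp = [1, 1, 2, 3, 3, 4, 1, 1, 2, 3, 2, 3, 3, 4, 5, 3, 6, 6, 7, 4].
The maximum is 7; one witness is 5, 10, 21, 27, 31, 32, 33 at positions 2,9,12,14,15,18,19.

7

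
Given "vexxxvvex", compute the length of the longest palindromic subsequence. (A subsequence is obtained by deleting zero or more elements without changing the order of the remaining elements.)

5

One longest palindromic subsequence is exxxe (positions 2,3,4,5,8); it reads the same forward and backward, and the interval DP gives dp[1][9] = 5.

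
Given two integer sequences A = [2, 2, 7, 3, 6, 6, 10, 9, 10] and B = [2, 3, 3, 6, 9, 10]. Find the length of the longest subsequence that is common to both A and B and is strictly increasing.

5

For each value that appears in both, track the longest common increasing run ending there.
The best achievable length is 5; one witness is 2, 3, 6, 9, 10 (A-positions 1,4,5,8,9, B-positions 1,2,4,5,6).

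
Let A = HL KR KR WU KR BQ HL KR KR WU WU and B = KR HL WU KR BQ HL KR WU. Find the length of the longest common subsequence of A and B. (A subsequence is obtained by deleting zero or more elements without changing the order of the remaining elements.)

Backtracking the LCS table gives one alignment: HL (A1,B2) → WU (A4,B3) → KR (A5,B4) → BQ (A6,B5) → HL (A7,B6) → KR (A9,B7) → WU (A11,B8).
So the longest common subsequence has length 7.

7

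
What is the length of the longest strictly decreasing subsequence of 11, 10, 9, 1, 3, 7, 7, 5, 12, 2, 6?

6

Let dp[i] be the longest decreasing subsequence ending at position i. Then dp = [1, 2, 3, 4, 4, 4, 4, 5, 1, 6, 5].
The maximum is 6; one witness is 11, 10, 9, 7, 5, 2 at positions 1,2,3,6,8,10.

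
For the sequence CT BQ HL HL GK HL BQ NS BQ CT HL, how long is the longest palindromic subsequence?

Using dp[i][j] = 2 + dp[i+1][j−1] if the ends match, else max(dp[i+1][j], dp[i][j−1]):
dp[1][11] = 7. A witness is CT BQ HL GK HL BQ CT at positions 1,2,4,5,6,9,10.

7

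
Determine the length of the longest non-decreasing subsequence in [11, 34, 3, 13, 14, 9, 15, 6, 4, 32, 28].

One longest non-decreasing subsequence is 11, 13, 14, 15, 32 (positions 1,4,5,7,10), of length 5; no longer one exists.

5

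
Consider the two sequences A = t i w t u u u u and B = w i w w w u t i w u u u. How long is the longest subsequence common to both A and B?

6

A longest common subsequence is tiwuuu (length 6); the LCS DP confirms no longer common subsequence exists.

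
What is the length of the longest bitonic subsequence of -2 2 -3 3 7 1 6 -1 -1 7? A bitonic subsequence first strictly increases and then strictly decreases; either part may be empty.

6

Let inc[i] be the LIS ending at i and dec[i] the longest strictly decreasing subsequence starting at i. inc = [1, 2, 1, 3, 4, 2, 4, 2, 2, 5], dec = [2, 3, 1, 3, 3, 2, 2, 1, 1, 1].
max_i inc[i]+dec[i]−1 = 6, with one witness -2, 2, 3, 7, 6, -1.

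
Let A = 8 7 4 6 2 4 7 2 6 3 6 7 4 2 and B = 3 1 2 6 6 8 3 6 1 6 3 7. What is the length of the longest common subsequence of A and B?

5

Backtracking the LCS table gives one alignment: 8 (A1,B6) → 6 (A4,B8) → 6 (A9,B10) → 3 (A10,B11) → 7 (A12,B12).
So the longest common subsequence has length 5.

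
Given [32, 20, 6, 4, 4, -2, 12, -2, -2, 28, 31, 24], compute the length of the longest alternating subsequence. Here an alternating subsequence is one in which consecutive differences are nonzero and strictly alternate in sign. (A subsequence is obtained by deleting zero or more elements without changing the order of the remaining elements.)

A longest alternating subsequence is 32, 6, 12, -2, 28, 24 (positions 1,3,7,8,10,12); its 5 consecutive differences strictly alternate in sign, and length 6 is optimal.

6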